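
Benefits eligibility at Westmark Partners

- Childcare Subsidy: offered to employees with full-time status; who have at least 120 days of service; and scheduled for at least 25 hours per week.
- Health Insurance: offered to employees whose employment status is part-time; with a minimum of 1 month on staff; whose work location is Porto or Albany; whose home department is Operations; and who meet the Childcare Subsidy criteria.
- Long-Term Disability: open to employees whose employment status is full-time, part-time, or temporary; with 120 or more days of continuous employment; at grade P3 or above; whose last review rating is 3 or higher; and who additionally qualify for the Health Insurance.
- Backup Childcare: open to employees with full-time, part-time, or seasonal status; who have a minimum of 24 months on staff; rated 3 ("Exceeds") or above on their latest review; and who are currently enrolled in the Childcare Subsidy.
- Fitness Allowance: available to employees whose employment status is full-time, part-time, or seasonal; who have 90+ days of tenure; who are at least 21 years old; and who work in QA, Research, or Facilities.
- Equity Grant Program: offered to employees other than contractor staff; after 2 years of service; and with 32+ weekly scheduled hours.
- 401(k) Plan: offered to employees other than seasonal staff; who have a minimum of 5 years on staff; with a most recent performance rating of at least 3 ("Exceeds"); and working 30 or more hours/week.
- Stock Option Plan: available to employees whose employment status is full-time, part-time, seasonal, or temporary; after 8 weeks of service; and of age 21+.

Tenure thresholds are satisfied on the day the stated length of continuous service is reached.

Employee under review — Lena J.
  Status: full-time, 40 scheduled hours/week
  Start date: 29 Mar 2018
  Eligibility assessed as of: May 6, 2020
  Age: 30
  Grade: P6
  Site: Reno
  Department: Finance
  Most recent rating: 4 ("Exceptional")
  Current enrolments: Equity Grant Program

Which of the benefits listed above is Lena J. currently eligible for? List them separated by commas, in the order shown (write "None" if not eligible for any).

Childcare Subsidy, Equity Grant Program, Stock Option Plan

Service from 29 Mar 2018 to May 6, 2020: 769 days.
Childcare Subsidy — status full-time ✓; service 769 days ≥ 120 days ✓; 40 hrs/wk ≥ 25 ✓ → eligible.
Health Insurance — status full-time ✗ (requires part-time) → not eligible.
Long-Term Disability — status full-time ✓; service 769 days ≥ 120 days ✓; grade P6 ≥ P3 ✓; rating 4 ≥ 3 ✓; not eligible for Health Insurance ✗ → not eligible.
Backup Childcare — status full-time ✓; service 769 days ≥ 24 months (≈720 days) ✓; rating 4 ≥ 3 ✓; not enrolled in Childcare Subsidy ✗ → not eligible.
Fitness Allowance — status full-time ✓; service 769 days ≥ 90 days ✓; age 30 ≥ 21 ✓; dept Finance ✗ → not eligible.
Equity Grant Program — status full-time ✓ (not excluded); service 769 days ≥ 2 years (≈730 days) ✓; 40 hrs/wk ≥ 32 ✓ → eligible.
401(k) Plan — status full-time ✓ (not excluded); service 769 days < 5 years (≈1825 days) ✗ → not eligible.
Stock Option Plan — status full-time ✓; service 769 days ≥ 8 weeks (≈56 days) ✓; age 30 ≥ 21 ✓ → eligible.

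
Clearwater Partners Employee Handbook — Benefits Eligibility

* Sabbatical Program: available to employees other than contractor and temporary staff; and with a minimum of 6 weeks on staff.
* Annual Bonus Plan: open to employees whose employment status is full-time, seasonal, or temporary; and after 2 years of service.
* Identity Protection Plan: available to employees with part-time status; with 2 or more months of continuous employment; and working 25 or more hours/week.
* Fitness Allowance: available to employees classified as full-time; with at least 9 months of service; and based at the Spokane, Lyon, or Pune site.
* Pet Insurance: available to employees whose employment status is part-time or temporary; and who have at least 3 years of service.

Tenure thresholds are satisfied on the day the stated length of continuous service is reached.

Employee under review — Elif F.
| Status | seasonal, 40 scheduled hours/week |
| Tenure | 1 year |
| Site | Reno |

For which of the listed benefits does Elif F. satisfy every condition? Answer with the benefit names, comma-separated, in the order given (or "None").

Sabbatical Program — status seasonal ✓ (not excluded); service 1 year ≥ 6 weeks (≈42 days) ✓ → eligible.
Annual Bonus Plan — status seasonal ✓; service 1 year < 2 years ✗ → not eligible.
Identity Protection Plan — status seasonal ✗ (requires part-time) → not eligible.
Fitness Allowance — status seasonal ✗ (requires full-time) → not eligible.
Pet Insurance — status seasonal ✗ (requires part-time or temporary) → not eligible.

Sabbatical Program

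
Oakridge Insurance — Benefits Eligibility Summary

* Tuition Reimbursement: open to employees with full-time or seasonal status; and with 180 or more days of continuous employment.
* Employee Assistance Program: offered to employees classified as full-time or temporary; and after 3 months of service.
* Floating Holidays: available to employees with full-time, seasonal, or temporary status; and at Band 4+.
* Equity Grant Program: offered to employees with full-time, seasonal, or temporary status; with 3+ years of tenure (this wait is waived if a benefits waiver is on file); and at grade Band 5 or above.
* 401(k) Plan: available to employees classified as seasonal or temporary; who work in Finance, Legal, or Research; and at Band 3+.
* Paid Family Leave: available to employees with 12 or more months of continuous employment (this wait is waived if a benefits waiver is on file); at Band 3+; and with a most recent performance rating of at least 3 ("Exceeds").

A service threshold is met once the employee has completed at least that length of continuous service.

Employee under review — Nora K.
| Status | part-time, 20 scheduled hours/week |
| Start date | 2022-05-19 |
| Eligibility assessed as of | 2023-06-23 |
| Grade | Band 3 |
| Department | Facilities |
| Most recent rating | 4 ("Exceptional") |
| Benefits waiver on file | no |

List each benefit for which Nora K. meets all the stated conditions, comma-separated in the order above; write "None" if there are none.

Paid Family Leave

Service from 2022-05-19 to 2023-06-23: 400 days.
Tuition Reimbursement — status part-time ✗ (requires full-time or seasonal) → not eligible.
Employee Assistance Program — status part-time ✗ (requires full-time or temporary) → not eligible.
Floating Holidays — status part-time ✗ (requires full-time, seasonal, or temporary) → not eligible.
Equity Grant Program — status part-time ✗ (requires full-time, seasonal, or temporary) → not eligible.
401(k) Plan — status part-time ✗ (requires seasonal or temporary) → not eligible.
Paid Family Leave — no waiver, service 400 days ≥ 12 months (≈360 days) ✓; grade Band 3 ≥ Band 3 ✓; rating 4 ≥ 3 ✓ → eligible.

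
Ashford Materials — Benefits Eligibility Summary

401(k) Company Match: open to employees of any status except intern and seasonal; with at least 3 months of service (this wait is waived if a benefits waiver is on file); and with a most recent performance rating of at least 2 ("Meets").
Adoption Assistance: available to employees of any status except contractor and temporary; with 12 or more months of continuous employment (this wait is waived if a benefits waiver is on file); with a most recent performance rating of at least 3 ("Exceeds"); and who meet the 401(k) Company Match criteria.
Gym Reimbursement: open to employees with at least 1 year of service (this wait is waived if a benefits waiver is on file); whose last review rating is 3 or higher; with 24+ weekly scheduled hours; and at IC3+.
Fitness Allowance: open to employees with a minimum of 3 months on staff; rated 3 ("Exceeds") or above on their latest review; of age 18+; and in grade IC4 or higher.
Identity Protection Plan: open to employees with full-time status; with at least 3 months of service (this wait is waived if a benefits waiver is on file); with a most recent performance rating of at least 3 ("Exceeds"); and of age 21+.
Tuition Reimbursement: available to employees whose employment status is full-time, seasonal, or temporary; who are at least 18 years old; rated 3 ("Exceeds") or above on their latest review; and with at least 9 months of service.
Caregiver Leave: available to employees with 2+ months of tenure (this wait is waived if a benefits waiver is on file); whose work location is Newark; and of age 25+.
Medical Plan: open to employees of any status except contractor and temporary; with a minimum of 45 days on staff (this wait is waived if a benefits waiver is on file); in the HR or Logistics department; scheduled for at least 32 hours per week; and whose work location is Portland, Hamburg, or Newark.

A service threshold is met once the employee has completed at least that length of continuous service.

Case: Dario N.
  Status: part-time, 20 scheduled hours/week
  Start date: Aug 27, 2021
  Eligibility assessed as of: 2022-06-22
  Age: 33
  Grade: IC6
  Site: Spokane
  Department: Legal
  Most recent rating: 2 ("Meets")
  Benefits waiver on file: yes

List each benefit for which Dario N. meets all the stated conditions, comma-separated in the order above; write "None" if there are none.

401(k) Company Match

Service from Aug 27, 2021 to 2022-06-22: 299 days.
401(k) Company Match — status part-time ✓ (not excluded); benefits waiver on file ✓; rating 2 ≥ 2 ✓ → eligible.
Adoption Assistance — status part-time ✓ (not excluded); benefits waiver on file ✓; rating 2 < 3 ✗ → not eligible.
Gym Reimbursement — benefits waiver on file ✓; rating 2 < 3 ✗ → not eligible.
Fitness Allowance — service 299 days ≥ 3 months (≈90 days) ✓; rating 2 < 3 ✗ → not eligible.
Identity Protection Plan — status part-time ✗ (requires full-time) → not eligible.
Tuition Reimbursement — status part-time ✗ (requires full-time, seasonal, or temporary) → not eligible.
Caregiver Leave — benefits waiver on file ✓; site Spokane ✗ (not Newark) → not eligible.
Medical Plan — status part-time ✓ (not excluded); benefits waiver on file ✓; dept Legal ✗ → not eligible.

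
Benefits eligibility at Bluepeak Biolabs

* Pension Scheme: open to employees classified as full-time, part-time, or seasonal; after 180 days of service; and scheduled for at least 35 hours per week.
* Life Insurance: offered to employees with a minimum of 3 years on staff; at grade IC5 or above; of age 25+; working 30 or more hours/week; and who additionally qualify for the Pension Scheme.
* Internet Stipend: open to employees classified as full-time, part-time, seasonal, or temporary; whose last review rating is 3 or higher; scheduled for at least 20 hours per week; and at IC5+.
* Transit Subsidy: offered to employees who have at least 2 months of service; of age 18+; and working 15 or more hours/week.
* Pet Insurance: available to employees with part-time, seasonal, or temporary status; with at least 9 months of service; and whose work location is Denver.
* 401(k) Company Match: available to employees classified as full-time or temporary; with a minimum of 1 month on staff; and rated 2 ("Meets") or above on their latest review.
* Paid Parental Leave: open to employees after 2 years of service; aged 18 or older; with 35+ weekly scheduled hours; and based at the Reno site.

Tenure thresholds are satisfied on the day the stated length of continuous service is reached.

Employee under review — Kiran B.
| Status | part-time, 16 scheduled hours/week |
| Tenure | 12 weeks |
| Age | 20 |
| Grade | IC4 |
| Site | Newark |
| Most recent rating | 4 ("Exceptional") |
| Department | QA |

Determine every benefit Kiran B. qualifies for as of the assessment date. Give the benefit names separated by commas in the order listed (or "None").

Pension Scheme — status part-time ✓; service 12 weeks < 180 days ✗ → not eligible.
Life Insurance — service 12 weeks < 3 years (≈1095 days) ✗ → not eligible.
Internet Stipend — status part-time ✓; rating 4 ≥ 3 ✓; 16 hrs/wk < 20 ✗ → not eligible.
Transit Subsidy — service 12 weeks ≥ 2 months (≈60 days) ✓; age 20 ≥ 18 ✓; 16 hrs/wk ≥ 15 ✓ → eligible.
Pet Insurance — status part-time ✓; service 12 weeks < 9 months (≈270 days) ✗ → not eligible.
401(k) Company Match — status part-time ✗ (requires full-time or temporary) → not eligible.
Paid Parental Leave — service 12 weeks < 2 years (≈730 days) ✗ → not eligible.

Transit Subsidy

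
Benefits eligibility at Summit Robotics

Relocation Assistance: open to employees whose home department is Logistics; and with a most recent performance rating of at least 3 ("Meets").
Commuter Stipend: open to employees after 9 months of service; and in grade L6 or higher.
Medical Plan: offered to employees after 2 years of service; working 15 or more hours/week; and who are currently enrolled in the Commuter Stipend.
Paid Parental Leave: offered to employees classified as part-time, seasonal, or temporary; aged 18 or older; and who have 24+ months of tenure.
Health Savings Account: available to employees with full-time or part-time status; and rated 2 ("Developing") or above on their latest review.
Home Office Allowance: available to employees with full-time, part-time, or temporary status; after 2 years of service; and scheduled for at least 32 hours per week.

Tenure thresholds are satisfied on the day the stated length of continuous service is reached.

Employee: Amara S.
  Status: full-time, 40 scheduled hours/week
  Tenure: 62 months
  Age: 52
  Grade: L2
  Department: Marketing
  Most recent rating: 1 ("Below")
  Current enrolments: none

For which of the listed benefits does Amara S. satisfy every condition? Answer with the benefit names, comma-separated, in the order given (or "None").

Relocation Assistance — dept Marketing ✗ → not eligible.
Commuter Stipend — service 62 months ≥ 9 months ✓; grade L2 < L6 ✗ → not eligible.
Medical Plan — service 62 months ≥ 2 years (≈730 days) ✓; 40 hrs/wk ≥ 15 ✓; not enrolled in Commuter Stipend ✗ → not eligible.
Paid Parental Leave — status full-time ✗ (requires part-time, seasonal, or temporary) → not eligible.
Health Savings Account — status full-time ✓; rating 1 < 2 ✗ → not eligible.
Home Office Allowance — status full-time ✓; service 62 months ≥ 2 years (≈730 days) ✓; 40 hrs/wk ≥ 32 ✓ → eligible.

Home Office Allowance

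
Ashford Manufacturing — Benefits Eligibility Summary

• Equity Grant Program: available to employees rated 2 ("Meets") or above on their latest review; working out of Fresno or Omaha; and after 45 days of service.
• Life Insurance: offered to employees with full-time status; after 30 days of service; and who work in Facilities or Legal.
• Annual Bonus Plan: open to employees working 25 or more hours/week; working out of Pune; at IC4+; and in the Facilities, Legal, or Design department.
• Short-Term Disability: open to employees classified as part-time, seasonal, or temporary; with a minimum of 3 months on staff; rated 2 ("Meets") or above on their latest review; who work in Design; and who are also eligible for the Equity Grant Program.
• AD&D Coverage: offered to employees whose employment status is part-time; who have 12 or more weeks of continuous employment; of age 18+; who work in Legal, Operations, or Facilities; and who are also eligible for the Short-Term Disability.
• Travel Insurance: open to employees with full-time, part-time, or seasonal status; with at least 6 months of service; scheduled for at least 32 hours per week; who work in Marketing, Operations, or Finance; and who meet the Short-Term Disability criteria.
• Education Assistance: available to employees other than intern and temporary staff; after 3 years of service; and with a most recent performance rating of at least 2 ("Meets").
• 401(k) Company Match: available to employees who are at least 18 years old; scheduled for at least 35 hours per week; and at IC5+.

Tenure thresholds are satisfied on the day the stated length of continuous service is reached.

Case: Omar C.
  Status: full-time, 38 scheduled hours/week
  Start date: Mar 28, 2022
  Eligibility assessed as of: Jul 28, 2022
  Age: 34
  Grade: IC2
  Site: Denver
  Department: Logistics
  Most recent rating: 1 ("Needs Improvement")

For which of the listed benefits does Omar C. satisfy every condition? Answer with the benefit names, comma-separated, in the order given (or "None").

None

Service from Mar 28, 2022 to Jul 28, 2022: 122 days.
Equity Grant Program — rating 1 < 2 ✗ → not eligible.
Life Insurance — status full-time ✓; service 122 days ≥ 30 days ✓; dept Logistics ✗ → not eligible.
Annual Bonus Plan — 38 hrs/wk ≥ 25 ✓; site Denver ✗ (not Pune) → not eligible.
Short-Term Disability — status full-time ✗ (requires part-time, seasonal, or temporary) → not eligible.
AD&D Coverage — status full-time ✗ (requires part-time) → not eligible.
Travel Insurance — status full-time ✓; service 122 days < 6 months (≈180 days) ✗ → not eligible.
Education Assistance — status full-time ✓ (not excluded); service 122 days < 3 years (≈1095 days) ✗ → not eligible.
401(k) Company Match — age 34 ≥ 18 ✓; 38 hrs/wk ≥ 35 ✓; grade IC2 < IC5 ✗ → not eligible.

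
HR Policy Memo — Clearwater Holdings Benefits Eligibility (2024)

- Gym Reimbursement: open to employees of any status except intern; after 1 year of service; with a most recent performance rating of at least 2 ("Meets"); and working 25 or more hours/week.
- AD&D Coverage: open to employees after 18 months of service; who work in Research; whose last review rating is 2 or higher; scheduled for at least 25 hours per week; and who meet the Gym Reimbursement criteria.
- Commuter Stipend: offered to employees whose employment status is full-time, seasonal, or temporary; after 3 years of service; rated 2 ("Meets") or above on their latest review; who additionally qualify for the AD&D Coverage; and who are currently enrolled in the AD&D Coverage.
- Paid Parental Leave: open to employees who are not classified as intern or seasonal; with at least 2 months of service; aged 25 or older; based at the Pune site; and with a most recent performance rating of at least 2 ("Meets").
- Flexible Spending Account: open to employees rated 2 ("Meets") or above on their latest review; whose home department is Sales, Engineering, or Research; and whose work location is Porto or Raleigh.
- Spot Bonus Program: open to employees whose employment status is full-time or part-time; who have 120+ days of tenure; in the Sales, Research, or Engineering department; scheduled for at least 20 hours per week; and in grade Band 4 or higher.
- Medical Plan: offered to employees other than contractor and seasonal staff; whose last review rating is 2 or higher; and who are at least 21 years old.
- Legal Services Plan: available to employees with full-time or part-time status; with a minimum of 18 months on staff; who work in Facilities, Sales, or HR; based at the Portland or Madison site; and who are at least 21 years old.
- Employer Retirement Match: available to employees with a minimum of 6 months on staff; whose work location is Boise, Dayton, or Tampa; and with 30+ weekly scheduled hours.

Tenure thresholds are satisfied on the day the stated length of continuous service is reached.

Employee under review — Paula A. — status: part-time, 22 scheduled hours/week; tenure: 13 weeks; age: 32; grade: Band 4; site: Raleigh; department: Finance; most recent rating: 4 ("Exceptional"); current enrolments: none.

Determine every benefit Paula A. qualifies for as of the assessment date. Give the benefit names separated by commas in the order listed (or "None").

Gym Reimbursement — status part-time ✓ (not excluded); service 13 weeks < 1 year (≈365 days) ✗ → not eligible.
AD&D Coverage — service 13 weeks < 18 months (≈540 days) ✗ → not eligible.
Commuter Stipend — status part-time ✗ (requires full-time, seasonal, or temporary) → not eligible.
Paid Parental Leave — status part-time ✓ (not excluded); service 13 weeks ≥ 2 months (≈60 days) ✓; age 32 ≥ 25 ✓; site Raleigh ✗ (not Pune) → not eligible.
Flexible Spending Account — rating 4 ≥ 2 ✓; dept Finance ✗ → not eligible.
Spot Bonus Program — status part-time ✓; service 13 weeks < 120 days ✗ → not eligible.
Medical Plan — status part-time ✓ (not excluded); rating 4 ≥ 2 ✓; age 32 ≥ 21 ✓ → eligible.
Legal Services Plan — status part-time ✓; service 13 weeks < 18 months (≈540 days) ✗ → not eligible.
Employer Retirement Match — service 13 weeks < 6 months (≈180 days) ✗ → not eligible.

Medical Plan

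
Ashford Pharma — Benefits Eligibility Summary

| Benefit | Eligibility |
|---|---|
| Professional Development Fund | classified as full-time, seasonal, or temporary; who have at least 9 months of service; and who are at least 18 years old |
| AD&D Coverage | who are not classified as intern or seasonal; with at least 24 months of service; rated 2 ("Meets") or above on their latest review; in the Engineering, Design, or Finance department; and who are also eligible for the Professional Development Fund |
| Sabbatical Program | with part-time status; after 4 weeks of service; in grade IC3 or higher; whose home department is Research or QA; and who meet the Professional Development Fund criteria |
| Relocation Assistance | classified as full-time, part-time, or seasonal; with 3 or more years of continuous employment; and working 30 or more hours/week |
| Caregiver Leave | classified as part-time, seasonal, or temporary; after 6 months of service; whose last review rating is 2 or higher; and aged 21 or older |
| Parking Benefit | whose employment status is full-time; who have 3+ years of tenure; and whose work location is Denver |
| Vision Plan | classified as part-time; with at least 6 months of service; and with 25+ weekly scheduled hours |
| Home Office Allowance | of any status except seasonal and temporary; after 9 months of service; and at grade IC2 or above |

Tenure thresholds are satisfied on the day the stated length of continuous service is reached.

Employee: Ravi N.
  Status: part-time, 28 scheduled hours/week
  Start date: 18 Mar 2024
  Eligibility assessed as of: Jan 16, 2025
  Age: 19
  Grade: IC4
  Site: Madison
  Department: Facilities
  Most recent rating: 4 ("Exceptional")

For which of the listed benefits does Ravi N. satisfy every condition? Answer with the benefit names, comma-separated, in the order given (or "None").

Service from 18 Mar 2024 to Jan 16, 2025: 304 days.
Professional Development Fund — status part-time ✗ (requires full-time, seasonal, or temporary) → not eligible.
AD&D Coverage — status part-time ✓ (not excluded); service 304 days < 24 months (≈720 days) ✗ → not eligible.
Sabbatical Program — status part-time ✓; service 304 days ≥ 4 weeks (≈28 days) ✓; grade IC4 ≥ IC3 ✓; dept Facilities ✗ → not eligible.
Relocation Assistance — status part-time ✓; service 304 days < 3 years (≈1095 days) ✗ → not eligible.
Caregiver Leave — status part-time ✓; service 304 days ≥ 6 months (≈180 days) ✓; rating 4 ≥ 2 ✓; age 19 < 21 ✗ → not eligible.
Parking Benefit — status part-time ✗ (requires full-time) → not eligible.
Vision Plan — status part-time ✓; service 304 days ≥ 6 months (≈180 days) ✓; 28 hrs/wk ≥ 25 ✓ → eligible.
Home Office Allowance — status part-time ✓ (not excluded); service 304 days ≥ 9 months (≈270 days) ✓; grade IC4 ≥ IC2 ✓ → eligible.

Vision Plan, Home Office Allowance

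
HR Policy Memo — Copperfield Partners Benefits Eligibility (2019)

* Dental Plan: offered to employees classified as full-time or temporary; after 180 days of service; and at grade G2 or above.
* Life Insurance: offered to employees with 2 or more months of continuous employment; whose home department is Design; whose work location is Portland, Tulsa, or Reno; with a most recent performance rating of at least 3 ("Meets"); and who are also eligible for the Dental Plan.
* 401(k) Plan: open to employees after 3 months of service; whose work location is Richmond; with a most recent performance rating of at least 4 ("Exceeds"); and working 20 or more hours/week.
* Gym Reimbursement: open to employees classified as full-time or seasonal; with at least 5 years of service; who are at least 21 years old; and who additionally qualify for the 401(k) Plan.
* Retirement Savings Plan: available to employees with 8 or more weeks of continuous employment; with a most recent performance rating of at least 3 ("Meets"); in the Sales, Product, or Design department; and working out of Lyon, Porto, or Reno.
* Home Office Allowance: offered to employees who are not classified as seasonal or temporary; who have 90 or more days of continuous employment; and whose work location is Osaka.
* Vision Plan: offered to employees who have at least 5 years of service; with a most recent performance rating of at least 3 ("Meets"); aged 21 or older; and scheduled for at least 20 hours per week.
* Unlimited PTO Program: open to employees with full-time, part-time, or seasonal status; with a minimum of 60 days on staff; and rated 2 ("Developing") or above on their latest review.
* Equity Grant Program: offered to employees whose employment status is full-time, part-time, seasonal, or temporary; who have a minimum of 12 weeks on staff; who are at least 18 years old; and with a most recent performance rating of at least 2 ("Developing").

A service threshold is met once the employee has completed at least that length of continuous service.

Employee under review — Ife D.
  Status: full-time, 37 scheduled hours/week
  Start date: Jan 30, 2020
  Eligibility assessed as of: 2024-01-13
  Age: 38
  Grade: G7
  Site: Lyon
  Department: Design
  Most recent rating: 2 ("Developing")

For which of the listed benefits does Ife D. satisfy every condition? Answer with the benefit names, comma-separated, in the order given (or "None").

Service from Jan 30, 2020 to 2024-01-13: 1444 days.
Dental Plan — status full-time ✓; service 1444 days ≥ 180 days ✓; grade G7 ≥ G2 ✓ → eligible.
Life Insurance — service 1444 days ≥ 2 months (≈60 days) ✓; dept Design ✓; site Lyon ✗ (not Portland, Tulsa, or Reno) → not eligible.
401(k) Plan — service 1444 days ≥ 3 months (≈90 days) ✓; site Lyon ✗ (not Richmond) → not eligible.
Gym Reimbursement — status full-time ✓; service 1444 days < 5 years (≈1825 days) ✗ → not eligible.
Retirement Savings Plan — service 1444 days ≥ 8 weeks (≈56 days) ✓; rating 2 < 3 ✗ → not eligible.
Home Office Allowance — status full-time ✓ (not excluded); service 1444 days ≥ 90 days ✓; site Lyon ✗ (not Osaka) → not eligible.
Vision Plan — service 1444 days < 5 years (≈1825 days) ✗ → not eligible.
Unlimited PTO Program — status full-time ✓; service 1444 days ≥ 60 days ✓; rating 2 ≥ 2 ✓ → eligible.
Equity Grant Program — status full-time ✓; service 1444 days ≥ 12 weeks (≈84 days) ✓; age 38 ≥ 18 ✓; rating 2 ≥ 2 ✓ → eligible.

Dental Plan, Unlimited PTO Program, Equity Grant Program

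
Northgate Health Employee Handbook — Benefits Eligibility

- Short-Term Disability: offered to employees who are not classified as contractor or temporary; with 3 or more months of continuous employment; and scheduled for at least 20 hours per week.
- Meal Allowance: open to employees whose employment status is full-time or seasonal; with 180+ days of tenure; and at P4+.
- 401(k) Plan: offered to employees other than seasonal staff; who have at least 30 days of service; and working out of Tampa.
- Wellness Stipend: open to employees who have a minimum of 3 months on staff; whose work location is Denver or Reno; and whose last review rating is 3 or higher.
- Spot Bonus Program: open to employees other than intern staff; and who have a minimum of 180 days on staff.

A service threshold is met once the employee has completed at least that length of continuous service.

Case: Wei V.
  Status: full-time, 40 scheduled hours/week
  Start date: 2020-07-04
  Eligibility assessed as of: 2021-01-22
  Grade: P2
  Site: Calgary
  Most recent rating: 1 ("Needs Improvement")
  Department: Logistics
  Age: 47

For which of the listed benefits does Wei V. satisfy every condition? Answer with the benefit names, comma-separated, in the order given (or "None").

Service from 2020-07-04 to 2021-01-22: 202 days.
Short-Term Disability — status full-time ✓ (not excluded); service 202 days ≥ 3 months (≈90 days) ✓; 40 hrs/wk ≥ 20 ✓ → eligible.
Meal Allowance — status full-time ✓; service 202 days ≥ 180 days ✓; grade P2 < P4 ✗ → not eligible.
401(k) Plan — status full-time ✓ (not excluded); service 202 days ≥ 30 days ✓; site Calgary ✗ (not Tampa) → not eligible.
Wellness Stipend — service 202 days ≥ 3 months (≈90 days) ✓; site Calgary ✗ (not Denver or Reno) → not eligible.
Spot Bonus Program — status full-time ✓ (not excluded); service 202 days ≥ 180 days ✓ → eligible.

Short-Term Disability, Spot Bonus Program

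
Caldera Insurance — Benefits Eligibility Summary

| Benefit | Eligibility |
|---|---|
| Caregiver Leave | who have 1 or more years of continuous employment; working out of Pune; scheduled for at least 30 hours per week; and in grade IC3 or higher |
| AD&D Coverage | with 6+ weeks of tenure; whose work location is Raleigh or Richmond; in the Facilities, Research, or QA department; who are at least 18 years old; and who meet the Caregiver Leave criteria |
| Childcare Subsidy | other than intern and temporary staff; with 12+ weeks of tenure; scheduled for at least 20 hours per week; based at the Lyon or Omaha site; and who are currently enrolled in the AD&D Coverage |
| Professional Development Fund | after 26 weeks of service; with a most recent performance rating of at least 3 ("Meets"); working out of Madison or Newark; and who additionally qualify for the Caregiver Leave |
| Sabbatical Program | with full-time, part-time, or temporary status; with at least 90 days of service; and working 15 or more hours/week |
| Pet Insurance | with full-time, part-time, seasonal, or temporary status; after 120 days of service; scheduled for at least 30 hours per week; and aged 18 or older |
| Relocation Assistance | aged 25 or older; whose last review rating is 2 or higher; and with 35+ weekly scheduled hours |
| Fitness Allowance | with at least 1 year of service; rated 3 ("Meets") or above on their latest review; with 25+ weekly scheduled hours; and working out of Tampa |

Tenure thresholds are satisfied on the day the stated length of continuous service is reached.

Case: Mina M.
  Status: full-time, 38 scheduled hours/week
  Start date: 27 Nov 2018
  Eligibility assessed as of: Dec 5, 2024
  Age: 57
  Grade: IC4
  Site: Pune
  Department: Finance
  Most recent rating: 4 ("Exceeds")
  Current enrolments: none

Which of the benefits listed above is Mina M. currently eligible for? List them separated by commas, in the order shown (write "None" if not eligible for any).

Caregiver Leave, Sabbatical Program, Pet Insurance, Relocation Assistance

Service from 27 Nov 2018 to Dec 5, 2024: 2200 days.
Caregiver Leave — service 2200 days ≥ 1 year (≈365 days) ✓; site Pune ✓; 38 hrs/wk ≥ 30 ✓; grade IC4 ≥ IC3 ✓ → eligible.
AD&D Coverage — service 2200 days ≥ 6 weeks (≈42 days) ✓; site Pune ✗ (not Raleigh or Richmond) → not eligible.
Childcare Subsidy — status full-time ✓ (not excluded); service 2200 days ≥ 12 weeks (≈84 days) ✓; 38 hrs/wk ≥ 20 ✓; site Pune ✗ (not Lyon or Omaha) → not eligible.
Professional Development Fund — service 2200 days ≥ 26 weeks (≈182 days) ✓; rating 4 ≥ 3 ✓; site Pune ✗ (not Madison or Newark) → not eligible.
Sabbatical Program — status full-time ✓; service 2200 days ≥ 90 days ✓; 38 hrs/wk ≥ 15 ✓ → eligible.
Pet Insurance — status full-time ✓; service 2200 days ≥ 120 days ✓; 38 hrs/wk ≥ 30 ✓; age 57 ≥ 18 ✓ → eligible.
Relocation Assistance — age 57 ≥ 25 ✓; rating 4 ≥ 2 ✓; 38 hrs/wk ≥ 35 ✓ → eligible.
Fitness Allowance — service 2200 days ≥ 1 year (≈365 days) ✓; rating 4 ≥ 3 ✓; 38 hrs/wk ≥ 25 ✓; site Pune ✗ (not Tampa) → not eligible.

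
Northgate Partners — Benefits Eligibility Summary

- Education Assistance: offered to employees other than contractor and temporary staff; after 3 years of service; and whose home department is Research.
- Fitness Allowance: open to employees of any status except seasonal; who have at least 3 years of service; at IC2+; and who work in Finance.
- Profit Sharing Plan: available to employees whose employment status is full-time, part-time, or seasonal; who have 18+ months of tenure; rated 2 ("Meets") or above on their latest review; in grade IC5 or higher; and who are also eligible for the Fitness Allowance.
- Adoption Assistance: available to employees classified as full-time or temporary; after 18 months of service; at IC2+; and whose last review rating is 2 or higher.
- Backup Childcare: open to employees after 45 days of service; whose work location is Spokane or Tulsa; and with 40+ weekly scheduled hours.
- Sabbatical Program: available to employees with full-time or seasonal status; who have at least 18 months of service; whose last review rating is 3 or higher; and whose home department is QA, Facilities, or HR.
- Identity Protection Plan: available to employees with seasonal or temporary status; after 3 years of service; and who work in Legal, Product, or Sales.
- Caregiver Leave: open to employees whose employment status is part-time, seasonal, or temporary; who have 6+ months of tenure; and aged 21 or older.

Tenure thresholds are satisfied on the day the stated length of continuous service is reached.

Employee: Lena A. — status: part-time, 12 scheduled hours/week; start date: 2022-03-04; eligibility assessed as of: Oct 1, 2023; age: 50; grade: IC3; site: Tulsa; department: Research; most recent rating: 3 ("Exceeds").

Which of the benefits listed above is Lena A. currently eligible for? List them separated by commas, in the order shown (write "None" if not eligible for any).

Caregiver Leave

Service from 2022-03-04 to Oct 1, 2023: 576 days.
Education Assistance — status part-time ✓ (not excluded); service 576 days < 3 years (≈1095 days) ✗ → not eligible.
Fitness Allowance — status part-time ✓ (not excluded); service 576 days < 3 years (≈1095 days) ✗ → not eligible.
Profit Sharing Plan — status part-time ✓; service 576 days ≥ 18 months (≈540 days) ✓; rating 3 ≥ 2 ✓; grade IC3 < IC5 ✗ → not eligible.
Adoption Assistance — status part-time ✗ (requires full-time or temporary) → not eligible.
Backup Childcare — service 576 days ≥ 45 days ✓; site Tulsa ✓; 12 hrs/wk < 40 ✗ → not eligible.
Sabbatical Program — status part-time ✗ (requires full-time or seasonal) → not eligible.
Identity Protection Plan — status part-time ✗ (requires seasonal or temporary) → not eligible.
Caregiver Leave — status part-time ✓; service 576 days ≥ 6 months (≈180 days) ✓; age 50 ≥ 21 ✓ → eligible.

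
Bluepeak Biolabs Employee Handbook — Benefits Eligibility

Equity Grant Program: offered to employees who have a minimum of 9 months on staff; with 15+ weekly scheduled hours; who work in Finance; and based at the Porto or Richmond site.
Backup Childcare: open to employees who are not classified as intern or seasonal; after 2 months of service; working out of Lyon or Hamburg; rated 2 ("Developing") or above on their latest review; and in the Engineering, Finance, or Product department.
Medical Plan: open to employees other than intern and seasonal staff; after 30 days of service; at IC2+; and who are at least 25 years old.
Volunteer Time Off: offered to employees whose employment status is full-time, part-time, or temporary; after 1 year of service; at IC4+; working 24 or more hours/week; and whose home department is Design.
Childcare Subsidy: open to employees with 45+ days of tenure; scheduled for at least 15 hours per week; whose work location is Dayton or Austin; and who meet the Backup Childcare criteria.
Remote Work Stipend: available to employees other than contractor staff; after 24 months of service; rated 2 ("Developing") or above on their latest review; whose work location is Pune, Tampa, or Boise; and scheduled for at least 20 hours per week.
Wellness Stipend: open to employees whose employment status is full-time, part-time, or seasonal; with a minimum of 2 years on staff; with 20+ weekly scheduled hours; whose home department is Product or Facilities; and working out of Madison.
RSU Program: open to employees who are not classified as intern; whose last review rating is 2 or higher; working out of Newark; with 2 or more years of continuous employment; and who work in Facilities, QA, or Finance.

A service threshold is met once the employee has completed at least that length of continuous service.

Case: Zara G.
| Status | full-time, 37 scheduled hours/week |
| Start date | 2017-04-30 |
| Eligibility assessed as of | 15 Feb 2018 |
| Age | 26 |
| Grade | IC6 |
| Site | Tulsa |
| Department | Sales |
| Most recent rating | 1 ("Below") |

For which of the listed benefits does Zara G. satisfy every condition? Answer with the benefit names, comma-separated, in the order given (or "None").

Service from 2017-04-30 to 15 Feb 2018: 291 days.
Equity Grant Program — service 291 days ≥ 9 months (≈270 days) ✓; 37 hrs/wk ≥ 15 ✓; dept Sales ✗ → not eligible.
Backup Childcare — status full-time ✓ (not excluded); service 291 days ≥ 2 months (≈60 days) ✓; site Tulsa ✗ (not Lyon or Hamburg) → not eligible.
Medical Plan — status full-time ✓ (not excluded); service 291 days ≥ 30 days ✓; grade IC6 ≥ IC2 ✓; age 26 ≥ 25 ✓ → eligible.
Volunteer Time Off — status full-time ✓; service 291 days < 1 year (≈365 days) ✗ → not eligible.
Childcare Subsidy — service 291 days ≥ 45 days ✓; 37 hrs/wk ≥ 15 ✓; site Tulsa ✗ (not Dayton or Austin) → not eligible.
Remote Work Stipend — status full-time ✓ (not excluded); service 291 days < 24 months (≈720 days) ✗ → not eligible.
Wellness Stipend — status full-time ✓; service 291 days < 2 years (≈730 days) ✗ → not eligible.
RSU Program — status full-time ✓ (not excluded); rating 1 < 2 ✗ → not eligible.

Medical Plan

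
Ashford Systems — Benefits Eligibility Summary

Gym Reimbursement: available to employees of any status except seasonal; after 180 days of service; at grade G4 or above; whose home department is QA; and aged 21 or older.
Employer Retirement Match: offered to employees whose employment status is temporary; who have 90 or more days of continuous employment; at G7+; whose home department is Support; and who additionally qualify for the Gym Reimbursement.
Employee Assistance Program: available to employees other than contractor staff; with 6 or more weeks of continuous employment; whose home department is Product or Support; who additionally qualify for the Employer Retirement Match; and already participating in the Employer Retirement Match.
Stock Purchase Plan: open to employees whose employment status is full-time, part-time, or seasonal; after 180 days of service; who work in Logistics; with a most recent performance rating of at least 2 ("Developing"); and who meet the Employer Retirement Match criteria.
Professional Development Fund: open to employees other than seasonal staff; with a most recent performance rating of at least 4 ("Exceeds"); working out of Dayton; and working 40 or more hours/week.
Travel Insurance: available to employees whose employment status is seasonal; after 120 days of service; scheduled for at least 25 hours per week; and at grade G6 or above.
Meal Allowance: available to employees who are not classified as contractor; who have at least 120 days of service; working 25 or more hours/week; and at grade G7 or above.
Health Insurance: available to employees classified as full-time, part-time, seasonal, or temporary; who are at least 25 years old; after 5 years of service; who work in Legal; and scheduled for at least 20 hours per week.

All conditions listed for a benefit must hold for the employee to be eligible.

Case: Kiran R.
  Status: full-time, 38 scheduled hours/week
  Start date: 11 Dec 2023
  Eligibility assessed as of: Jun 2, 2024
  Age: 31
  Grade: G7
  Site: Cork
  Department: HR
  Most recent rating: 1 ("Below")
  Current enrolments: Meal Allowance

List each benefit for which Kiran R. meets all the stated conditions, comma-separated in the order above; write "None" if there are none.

Service from 11 Dec 2023 to Jun 2, 2024: 174 days.
Gym Reimbursement — status full-time ✓ (not excluded); service 174 days < 180 days ✗ → not eligible.
Employer Retirement Match — status full-time ✗ (requires temporary) → not eligible.
Employee Assistance Program — status full-time ✓ (not excluded); service 174 days ≥ 6 weeks (≈42 days) ✓; dept HR ✗ → not eligible.
Stock Purchase Plan — status full-time ✓; service 174 days < 180 days ✗ → not eligible.
Professional Development Fund — status full-time ✓ (not excluded); rating 1 < 4 ✗ → not eligible.
Travel Insurance — status full-time ✗ (requires seasonal) → not eligible.
Meal Allowance — status full-time ✓ (not excluded); service 174 days ≥ 120 days ✓; 38 hrs/wk ≥ 25 ✓; grade G7 ≥ G7 ✓ → eligible.
Health Insurance — status full-time ✓; age 31 ≥ 25 ✓; service 174 days < 5 years (≈1825 days) ✗ → not eligible.

Meal Allowance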